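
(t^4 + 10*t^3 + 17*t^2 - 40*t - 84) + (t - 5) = t^4 + 10*t^3 + 17*t^2 - 39*t - 89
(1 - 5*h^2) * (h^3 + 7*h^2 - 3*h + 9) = -5*h^5 - 35*h^4 + 16*h^3 - 38*h^2 - 3*h + 9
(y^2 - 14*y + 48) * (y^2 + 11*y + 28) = y^4 - 3*y^3 - 78*y^2 + 136*y + 1344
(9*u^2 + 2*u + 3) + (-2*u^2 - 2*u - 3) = 7*u^2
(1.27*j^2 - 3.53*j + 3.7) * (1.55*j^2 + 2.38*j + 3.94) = 1.9685*j^4 - 2.4489*j^3 + 2.3374*j^2 - 5.1022*j + 14.578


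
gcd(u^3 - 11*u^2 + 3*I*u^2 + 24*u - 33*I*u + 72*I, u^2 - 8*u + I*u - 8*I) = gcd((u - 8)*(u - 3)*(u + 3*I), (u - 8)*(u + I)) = u - 8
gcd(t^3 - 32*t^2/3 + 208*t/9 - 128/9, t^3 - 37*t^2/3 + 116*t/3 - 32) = t^2 - 28*t/3 + 32/3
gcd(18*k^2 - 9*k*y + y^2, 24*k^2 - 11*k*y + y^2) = -3*k + y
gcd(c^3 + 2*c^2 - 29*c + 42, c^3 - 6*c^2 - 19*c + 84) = c - 3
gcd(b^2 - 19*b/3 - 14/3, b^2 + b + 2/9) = b + 2/3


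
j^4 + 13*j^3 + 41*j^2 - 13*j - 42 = (j - 1)*(j + 1)*(j + 6)*(j + 7)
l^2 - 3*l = l*(l - 3)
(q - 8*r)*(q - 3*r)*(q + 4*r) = q^3 - 7*q^2*r - 20*q*r^2 + 96*r^3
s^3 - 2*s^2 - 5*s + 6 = (s - 3)*(s - 1)*(s + 2)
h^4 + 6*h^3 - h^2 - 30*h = h*(h - 2)*(h + 3)*(h + 5)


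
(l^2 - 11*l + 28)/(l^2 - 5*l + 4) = (l - 7)/(l - 1)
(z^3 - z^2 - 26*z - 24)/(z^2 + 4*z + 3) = (z^2 - 2*z - 24)/(z + 3)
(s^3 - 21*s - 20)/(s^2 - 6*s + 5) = (s^2 + 5*s + 4)/(s - 1)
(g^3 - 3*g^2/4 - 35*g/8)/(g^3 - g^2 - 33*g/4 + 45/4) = g*(4*g + 7)/(2*(2*g^2 + 3*g - 9))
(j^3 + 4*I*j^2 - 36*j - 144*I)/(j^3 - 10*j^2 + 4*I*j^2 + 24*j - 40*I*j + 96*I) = (j + 6)/(j - 4)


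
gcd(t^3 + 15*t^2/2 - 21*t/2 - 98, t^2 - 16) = t + 4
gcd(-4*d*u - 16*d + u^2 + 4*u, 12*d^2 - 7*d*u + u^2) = -4*d + u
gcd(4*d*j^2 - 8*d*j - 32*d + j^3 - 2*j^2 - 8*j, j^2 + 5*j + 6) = j + 2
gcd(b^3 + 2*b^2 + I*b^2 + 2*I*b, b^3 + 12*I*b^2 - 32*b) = b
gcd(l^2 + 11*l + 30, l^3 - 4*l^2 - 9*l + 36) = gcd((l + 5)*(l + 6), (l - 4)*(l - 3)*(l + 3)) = 1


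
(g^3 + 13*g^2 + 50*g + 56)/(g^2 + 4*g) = g + 9 + 14/g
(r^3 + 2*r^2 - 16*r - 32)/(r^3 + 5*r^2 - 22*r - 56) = (r + 4)/(r + 7)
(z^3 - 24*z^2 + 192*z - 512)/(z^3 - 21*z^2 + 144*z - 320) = (z - 8)/(z - 5)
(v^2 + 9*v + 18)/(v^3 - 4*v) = (v^2 + 9*v + 18)/(v*(v^2 - 4))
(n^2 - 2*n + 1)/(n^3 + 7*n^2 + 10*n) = (n^2 - 2*n + 1)/(n*(n^2 + 7*n + 10))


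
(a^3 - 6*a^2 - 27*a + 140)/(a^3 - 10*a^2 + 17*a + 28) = (a + 5)/(a + 1)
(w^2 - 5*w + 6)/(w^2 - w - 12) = (-w^2 + 5*w - 6)/(-w^2 + w + 12)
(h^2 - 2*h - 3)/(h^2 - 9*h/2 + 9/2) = 2*(h + 1)/(2*h - 3)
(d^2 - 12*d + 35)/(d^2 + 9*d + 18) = (d^2 - 12*d + 35)/(d^2 + 9*d + 18)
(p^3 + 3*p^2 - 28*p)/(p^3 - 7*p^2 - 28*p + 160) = p*(p + 7)/(p^2 - 3*p - 40)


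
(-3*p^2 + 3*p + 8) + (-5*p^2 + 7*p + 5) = -8*p^2 + 10*p + 13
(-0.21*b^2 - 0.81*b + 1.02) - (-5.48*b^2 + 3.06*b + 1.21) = 5.27*b^2 - 3.87*b - 0.19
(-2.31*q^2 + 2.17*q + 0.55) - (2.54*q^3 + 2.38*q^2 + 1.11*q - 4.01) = -2.54*q^3 - 4.69*q^2 + 1.06*q + 4.56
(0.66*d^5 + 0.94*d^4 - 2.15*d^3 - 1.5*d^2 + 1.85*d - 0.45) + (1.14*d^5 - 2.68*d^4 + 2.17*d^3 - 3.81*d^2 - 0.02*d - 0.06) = 1.8*d^5 - 1.74*d^4 + 0.02*d^3 - 5.31*d^2 + 1.83*d - 0.51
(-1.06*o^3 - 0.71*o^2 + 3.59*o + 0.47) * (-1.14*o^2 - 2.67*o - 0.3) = 1.2084*o^5 + 3.6396*o^4 - 1.8789*o^3 - 9.9081*o^2 - 2.3319*o - 0.141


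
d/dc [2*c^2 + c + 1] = 4*c + 1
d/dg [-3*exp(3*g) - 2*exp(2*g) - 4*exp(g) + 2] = (-9*exp(2*g) - 4*exp(g) - 4)*exp(g)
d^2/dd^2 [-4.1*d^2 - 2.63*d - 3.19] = -8.20000000000000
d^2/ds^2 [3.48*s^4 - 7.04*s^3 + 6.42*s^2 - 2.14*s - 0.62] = 41.76*s^2 - 42.24*s + 12.84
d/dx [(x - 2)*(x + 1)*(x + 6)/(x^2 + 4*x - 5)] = (x^4 + 8*x^3 + 13*x^2 - 26*x + 88)/(x^4 + 8*x^3 + 6*x^2 - 40*x + 25)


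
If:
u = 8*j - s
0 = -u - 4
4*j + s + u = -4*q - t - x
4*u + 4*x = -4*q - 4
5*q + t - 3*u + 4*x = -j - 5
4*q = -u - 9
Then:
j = 57/22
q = -5/4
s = 272/11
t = -1335/44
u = -4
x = 17/4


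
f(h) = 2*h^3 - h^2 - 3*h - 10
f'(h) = 6*h^2 - 2*h - 3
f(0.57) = -11.66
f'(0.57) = -2.19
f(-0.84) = -9.37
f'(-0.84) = 2.91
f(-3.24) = -78.80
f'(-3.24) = 66.47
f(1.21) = -11.55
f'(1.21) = 3.36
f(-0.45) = -9.03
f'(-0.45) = -0.88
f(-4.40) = -186.53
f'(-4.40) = 121.96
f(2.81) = 18.05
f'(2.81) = 38.76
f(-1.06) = -10.33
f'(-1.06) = 5.86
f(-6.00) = -460.00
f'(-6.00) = 225.00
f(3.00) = 26.00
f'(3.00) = 45.00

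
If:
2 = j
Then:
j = 2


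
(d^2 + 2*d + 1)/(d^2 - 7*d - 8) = (d + 1)/(d - 8)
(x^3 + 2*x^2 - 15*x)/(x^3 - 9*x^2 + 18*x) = (x + 5)/(x - 6)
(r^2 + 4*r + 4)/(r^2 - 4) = (r + 2)/(r - 2)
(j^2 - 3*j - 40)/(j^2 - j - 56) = (j + 5)/(j + 7)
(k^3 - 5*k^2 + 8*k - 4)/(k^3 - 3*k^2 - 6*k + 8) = (k^2 - 4*k + 4)/(k^2 - 2*k - 8)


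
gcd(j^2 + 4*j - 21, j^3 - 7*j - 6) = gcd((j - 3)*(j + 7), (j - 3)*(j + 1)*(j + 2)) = j - 3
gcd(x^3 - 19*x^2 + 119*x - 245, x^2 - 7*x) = x - 7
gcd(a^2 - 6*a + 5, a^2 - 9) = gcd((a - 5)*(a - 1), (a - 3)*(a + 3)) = 1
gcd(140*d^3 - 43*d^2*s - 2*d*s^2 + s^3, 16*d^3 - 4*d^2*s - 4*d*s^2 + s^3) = -4*d + s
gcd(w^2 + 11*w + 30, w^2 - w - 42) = w + 6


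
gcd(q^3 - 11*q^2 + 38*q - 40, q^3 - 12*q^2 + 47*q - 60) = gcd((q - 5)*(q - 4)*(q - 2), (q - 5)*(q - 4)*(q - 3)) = q^2 - 9*q + 20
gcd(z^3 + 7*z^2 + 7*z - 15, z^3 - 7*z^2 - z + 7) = z - 1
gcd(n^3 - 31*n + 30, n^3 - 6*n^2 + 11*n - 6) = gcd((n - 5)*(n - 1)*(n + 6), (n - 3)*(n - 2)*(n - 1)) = n - 1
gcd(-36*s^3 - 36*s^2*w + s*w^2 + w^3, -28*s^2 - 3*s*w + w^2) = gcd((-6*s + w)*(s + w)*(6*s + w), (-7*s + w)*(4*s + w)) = 1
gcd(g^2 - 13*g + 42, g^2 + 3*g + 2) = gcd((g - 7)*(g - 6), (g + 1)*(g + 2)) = 1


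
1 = 1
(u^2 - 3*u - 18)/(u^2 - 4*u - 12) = (u + 3)/(u + 2)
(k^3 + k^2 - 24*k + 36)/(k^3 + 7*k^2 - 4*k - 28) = (k^2 + 3*k - 18)/(k^2 + 9*k + 14)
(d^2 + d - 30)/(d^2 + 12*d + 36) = (d - 5)/(d + 6)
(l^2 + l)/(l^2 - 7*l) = (l + 1)/(l - 7)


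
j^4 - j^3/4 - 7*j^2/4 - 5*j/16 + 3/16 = (j - 3/2)*(j - 1/4)*(j + 1/2)*(j + 1)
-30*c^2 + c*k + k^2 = (-5*c + k)*(6*c + k)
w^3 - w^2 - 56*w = w*(w - 8)*(w + 7)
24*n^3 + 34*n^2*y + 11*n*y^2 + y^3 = (n + y)*(4*n + y)*(6*n + y)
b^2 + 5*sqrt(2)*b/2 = b*(b + 5*sqrt(2)/2)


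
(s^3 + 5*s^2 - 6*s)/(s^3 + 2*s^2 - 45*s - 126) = s*(s - 1)/(s^2 - 4*s - 21)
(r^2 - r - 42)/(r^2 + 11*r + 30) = (r - 7)/(r + 5)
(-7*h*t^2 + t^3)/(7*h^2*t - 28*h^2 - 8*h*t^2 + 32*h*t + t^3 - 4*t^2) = t^2/(-h*t + 4*h + t^2 - 4*t)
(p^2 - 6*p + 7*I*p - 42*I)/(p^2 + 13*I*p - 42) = (p - 6)/(p + 6*I)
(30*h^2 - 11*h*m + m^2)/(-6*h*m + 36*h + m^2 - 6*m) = (-5*h + m)/(m - 6)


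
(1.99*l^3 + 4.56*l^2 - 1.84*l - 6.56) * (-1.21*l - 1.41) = -2.4079*l^4 - 8.3235*l^3 - 4.2032*l^2 + 10.532*l + 9.2496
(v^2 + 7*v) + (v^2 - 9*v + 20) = 2*v^2 - 2*v + 20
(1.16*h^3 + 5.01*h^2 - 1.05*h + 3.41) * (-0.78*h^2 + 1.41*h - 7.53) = -0.9048*h^5 - 2.2722*h^4 - 0.851700000000001*h^3 - 41.8656*h^2 + 12.7146*h - 25.6773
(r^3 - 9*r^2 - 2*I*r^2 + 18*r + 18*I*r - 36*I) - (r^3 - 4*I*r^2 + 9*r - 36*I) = -9*r^2 + 2*I*r^2 + 9*r + 18*I*r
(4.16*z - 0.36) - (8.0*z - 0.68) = 0.32 - 3.84*z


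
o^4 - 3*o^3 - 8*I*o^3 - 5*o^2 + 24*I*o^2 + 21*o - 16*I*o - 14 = (o - 2)*(o - 1)*(o - 7*I)*(o - I)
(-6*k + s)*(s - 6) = -6*k*s + 36*k + s^2 - 6*s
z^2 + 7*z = z*(z + 7)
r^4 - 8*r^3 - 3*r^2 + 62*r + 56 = (r - 7)*(r - 4)*(r + 1)*(r + 2)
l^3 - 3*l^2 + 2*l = l*(l - 2)*(l - 1)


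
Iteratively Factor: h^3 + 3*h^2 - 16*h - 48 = (h - 4)*(h^2 + 7*h + 12) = (h - 4)*(h + 4)*(h + 3)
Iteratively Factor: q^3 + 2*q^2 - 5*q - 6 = (q - 2)*(q^2 + 4*q + 3) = (q - 2)*(q + 1)*(q + 3)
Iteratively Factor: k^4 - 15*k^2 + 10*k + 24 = (k + 1)*(k^3 - k^2 - 14*k + 24) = (k + 1)*(k + 4)*(k^2 - 5*k + 6) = (k - 3)*(k + 1)*(k + 4)*(k - 2)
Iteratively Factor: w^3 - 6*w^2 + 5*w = (w)*(w^2 - 6*w + 5) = w*(w - 5)*(w - 1)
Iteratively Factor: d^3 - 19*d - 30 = (d + 3)*(d^2 - 3*d - 10) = (d - 5)*(d + 3)*(d + 2)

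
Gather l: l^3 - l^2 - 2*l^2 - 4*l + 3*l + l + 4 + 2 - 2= l^3 - 3*l^2 + 4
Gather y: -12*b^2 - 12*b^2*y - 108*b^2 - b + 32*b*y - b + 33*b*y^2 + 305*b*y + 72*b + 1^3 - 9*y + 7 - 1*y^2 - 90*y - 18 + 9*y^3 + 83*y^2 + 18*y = -120*b^2 + 70*b + 9*y^3 + y^2*(33*b + 82) + y*(-12*b^2 + 337*b - 81) - 10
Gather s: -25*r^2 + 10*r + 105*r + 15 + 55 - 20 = -25*r^2 + 115*r + 50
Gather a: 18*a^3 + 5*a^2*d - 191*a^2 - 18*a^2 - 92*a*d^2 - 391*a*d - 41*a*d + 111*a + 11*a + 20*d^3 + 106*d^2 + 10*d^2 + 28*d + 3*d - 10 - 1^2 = 18*a^3 + a^2*(5*d - 209) + a*(-92*d^2 - 432*d + 122) + 20*d^3 + 116*d^2 + 31*d - 11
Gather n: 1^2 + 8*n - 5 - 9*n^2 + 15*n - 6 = -9*n^2 + 23*n - 10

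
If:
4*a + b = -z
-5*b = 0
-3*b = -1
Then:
No Solution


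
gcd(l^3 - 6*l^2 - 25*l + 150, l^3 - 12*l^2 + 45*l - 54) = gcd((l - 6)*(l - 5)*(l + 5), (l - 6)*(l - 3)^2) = l - 6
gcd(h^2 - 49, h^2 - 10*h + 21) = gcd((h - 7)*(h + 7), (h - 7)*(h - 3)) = h - 7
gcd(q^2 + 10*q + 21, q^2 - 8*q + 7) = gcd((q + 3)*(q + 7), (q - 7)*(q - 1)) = 1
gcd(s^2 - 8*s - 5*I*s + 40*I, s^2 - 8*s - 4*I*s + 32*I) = s - 8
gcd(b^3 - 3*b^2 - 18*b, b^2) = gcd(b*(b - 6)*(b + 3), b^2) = b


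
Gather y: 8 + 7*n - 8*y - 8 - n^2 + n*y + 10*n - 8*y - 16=-n^2 + 17*n + y*(n - 16) - 16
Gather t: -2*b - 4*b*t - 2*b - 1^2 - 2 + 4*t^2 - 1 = -4*b*t - 4*b + 4*t^2 - 4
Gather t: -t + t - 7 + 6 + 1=0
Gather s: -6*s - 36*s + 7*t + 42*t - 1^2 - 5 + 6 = -42*s + 49*t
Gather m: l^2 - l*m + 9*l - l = l^2 - l*m + 8*l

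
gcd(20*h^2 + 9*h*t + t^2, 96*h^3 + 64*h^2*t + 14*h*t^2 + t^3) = 4*h + t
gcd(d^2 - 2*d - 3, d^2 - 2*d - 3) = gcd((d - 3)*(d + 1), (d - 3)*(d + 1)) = d^2 - 2*d - 3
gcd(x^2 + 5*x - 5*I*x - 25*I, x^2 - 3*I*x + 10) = x - 5*I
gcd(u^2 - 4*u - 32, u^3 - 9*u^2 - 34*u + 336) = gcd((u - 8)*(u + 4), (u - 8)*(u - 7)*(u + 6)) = u - 8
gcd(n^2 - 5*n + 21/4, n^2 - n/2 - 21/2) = n - 7/2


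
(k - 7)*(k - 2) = k^2 - 9*k + 14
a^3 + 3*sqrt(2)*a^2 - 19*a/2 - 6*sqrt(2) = (a - 3*sqrt(2)/2)*(a + sqrt(2)/2)*(a + 4*sqrt(2))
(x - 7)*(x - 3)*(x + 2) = x^3 - 8*x^2 + x + 42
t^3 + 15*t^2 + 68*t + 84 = (t + 2)*(t + 6)*(t + 7)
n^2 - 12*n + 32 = (n - 8)*(n - 4)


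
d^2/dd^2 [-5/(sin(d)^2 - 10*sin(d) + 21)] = 10*(2*sin(d)^4 - 15*sin(d)^3 + 5*sin(d)^2 + 135*sin(d) - 79)/(sin(d)^2 - 10*sin(d) + 21)^3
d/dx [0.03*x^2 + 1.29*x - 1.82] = 0.06*x + 1.29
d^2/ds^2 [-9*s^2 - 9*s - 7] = -18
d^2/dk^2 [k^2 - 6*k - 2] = 2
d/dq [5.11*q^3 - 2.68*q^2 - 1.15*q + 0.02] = 15.33*q^2 - 5.36*q - 1.15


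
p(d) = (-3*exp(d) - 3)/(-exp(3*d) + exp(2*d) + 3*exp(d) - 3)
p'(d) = (-3*exp(d) - 3)*(3*exp(3*d) - 2*exp(2*d) - 3*exp(d))/(-exp(3*d) + exp(2*d) + 3*exp(d) - 3)^2 - 3*exp(d)/(-exp(3*d) + exp(2*d) + 3*exp(d) - 3)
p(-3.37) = 1.07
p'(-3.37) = 0.07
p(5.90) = 0.00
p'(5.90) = -0.00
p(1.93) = 0.09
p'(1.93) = -0.22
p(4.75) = 0.00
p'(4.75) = -0.00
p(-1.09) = 2.09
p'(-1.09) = 1.75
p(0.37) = -18.14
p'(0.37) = -36.19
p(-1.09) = 2.09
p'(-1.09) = 1.75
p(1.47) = 0.30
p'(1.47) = -0.86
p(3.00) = 0.01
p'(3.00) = -0.02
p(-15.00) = 1.00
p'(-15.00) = 0.00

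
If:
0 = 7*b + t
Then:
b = -t/7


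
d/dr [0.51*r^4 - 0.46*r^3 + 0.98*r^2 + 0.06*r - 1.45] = 2.04*r^3 - 1.38*r^2 + 1.96*r + 0.06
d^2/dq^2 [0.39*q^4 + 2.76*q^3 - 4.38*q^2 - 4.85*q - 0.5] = 4.68*q^2 + 16.56*q - 8.76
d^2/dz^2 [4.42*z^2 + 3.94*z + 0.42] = 8.84000000000000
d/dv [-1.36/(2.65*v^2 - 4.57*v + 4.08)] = (7.208*v - 6.2152)/(2.65*v^2 - 4.57*v + 4.08)^2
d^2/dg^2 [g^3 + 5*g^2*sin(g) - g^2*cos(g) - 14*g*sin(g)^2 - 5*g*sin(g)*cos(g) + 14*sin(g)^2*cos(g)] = -5*g^2*sin(g) + g^2*cos(g) + 4*g*sin(g) + 10*g*sin(2*g) + 20*g*cos(g) - 28*g*cos(2*g) + 6*g + 10*sin(g) - 28*sin(2*g) - 11*cos(g)/2 - 10*cos(2*g) + 63*cos(3*g)/2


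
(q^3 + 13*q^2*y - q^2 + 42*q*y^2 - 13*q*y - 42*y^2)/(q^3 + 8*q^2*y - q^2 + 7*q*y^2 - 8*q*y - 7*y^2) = (q + 6*y)/(q + y)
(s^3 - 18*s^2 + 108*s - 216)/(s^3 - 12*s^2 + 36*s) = (s - 6)/s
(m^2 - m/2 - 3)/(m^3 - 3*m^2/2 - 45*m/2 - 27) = (m - 2)/(m^2 - 3*m - 18)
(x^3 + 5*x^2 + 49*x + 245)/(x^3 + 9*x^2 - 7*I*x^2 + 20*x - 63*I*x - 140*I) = (x + 7*I)/(x + 4)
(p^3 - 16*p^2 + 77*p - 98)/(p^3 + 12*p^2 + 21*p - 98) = (p^2 - 14*p + 49)/(p^2 + 14*p + 49)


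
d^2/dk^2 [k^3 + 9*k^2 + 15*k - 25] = 6*k + 18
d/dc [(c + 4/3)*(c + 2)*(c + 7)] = 3*c^2 + 62*c/3 + 26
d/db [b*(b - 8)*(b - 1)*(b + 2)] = 4*b^3 - 21*b^2 - 20*b + 16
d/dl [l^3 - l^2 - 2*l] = 3*l^2 - 2*l - 2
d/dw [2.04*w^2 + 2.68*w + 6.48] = 4.08*w + 2.68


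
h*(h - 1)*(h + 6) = h^3 + 5*h^2 - 6*h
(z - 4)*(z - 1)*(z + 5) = z^3 - 21*z + 20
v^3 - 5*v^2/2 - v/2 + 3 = (v - 2)*(v - 3/2)*(v + 1)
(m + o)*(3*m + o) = 3*m^2 + 4*m*o + o^2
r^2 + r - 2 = (r - 1)*(r + 2)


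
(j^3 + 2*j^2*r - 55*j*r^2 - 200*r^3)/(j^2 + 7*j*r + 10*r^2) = (j^2 - 3*j*r - 40*r^2)/(j + 2*r)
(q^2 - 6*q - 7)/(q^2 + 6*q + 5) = (q - 7)/(q + 5)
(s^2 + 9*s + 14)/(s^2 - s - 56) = (s + 2)/(s - 8)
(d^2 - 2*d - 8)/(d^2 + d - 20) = (d + 2)/(d + 5)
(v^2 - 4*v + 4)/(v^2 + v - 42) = (v^2 - 4*v + 4)/(v^2 + v - 42)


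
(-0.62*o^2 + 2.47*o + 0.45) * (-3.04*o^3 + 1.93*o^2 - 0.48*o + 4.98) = 1.8848*o^5 - 8.7054*o^4 + 3.6967*o^3 - 3.4047*o^2 + 12.0846*o + 2.241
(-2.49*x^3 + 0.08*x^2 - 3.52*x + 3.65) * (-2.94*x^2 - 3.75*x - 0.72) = 7.3206*x^5 + 9.1023*x^4 + 11.8416*x^3 + 2.4114*x^2 - 11.1531*x - 2.628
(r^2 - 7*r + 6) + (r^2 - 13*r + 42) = 2*r^2 - 20*r + 48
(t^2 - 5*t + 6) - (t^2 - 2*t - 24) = 30 - 3*t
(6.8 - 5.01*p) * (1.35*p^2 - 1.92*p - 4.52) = -6.7635*p^3 + 18.7992*p^2 + 9.5892*p - 30.736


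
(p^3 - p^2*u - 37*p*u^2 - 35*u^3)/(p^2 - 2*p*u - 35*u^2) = p + u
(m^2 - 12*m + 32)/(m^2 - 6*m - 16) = (m - 4)/(m + 2)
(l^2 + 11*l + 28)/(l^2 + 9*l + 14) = (l + 4)/(l + 2)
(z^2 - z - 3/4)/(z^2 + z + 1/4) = (2*z - 3)/(2*z + 1)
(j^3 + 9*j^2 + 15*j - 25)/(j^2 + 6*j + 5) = (j^2 + 4*j - 5)/(j + 1)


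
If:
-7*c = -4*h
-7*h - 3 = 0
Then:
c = -12/49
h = -3/7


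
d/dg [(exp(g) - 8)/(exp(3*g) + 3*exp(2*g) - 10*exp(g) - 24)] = (-(exp(g) - 8)*(3*exp(2*g) + 6*exp(g) - 10) + exp(3*g) + 3*exp(2*g) - 10*exp(g) - 24)*exp(g)/(exp(3*g) + 3*exp(2*g) - 10*exp(g) - 24)^2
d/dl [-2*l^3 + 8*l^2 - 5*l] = -6*l^2 + 16*l - 5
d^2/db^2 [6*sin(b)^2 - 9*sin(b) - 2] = 9*sin(b) + 12*cos(2*b)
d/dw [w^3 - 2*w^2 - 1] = w*(3*w - 4)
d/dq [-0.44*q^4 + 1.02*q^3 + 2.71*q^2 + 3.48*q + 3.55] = -1.76*q^3 + 3.06*q^2 + 5.42*q + 3.48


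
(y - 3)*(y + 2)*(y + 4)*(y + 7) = y^4 + 10*y^3 + 11*y^2 - 94*y - 168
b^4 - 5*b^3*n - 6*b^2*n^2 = b^2*(b - 6*n)*(b + n)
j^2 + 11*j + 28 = (j + 4)*(j + 7)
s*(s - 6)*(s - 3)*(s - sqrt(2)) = s^4 - 9*s^3 - sqrt(2)*s^3 + 9*sqrt(2)*s^2 + 18*s^2 - 18*sqrt(2)*s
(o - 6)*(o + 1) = o^2 - 5*o - 6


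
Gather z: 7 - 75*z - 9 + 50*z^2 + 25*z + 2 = 50*z^2 - 50*z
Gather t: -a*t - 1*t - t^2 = -t^2 + t*(-a - 1)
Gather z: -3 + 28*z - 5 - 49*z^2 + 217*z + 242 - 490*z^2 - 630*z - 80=-539*z^2 - 385*z + 154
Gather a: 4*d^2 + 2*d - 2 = 4*d^2 + 2*d - 2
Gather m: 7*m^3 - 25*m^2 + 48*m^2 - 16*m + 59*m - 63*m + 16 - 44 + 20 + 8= 7*m^3 + 23*m^2 - 20*m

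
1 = 1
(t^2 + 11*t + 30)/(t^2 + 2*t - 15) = (t + 6)/(t - 3)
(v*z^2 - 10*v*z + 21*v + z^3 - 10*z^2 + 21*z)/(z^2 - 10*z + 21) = v + z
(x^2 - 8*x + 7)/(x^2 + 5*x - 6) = (x - 7)/(x + 6)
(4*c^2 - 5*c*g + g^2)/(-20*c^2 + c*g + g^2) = (-c + g)/(5*c + g)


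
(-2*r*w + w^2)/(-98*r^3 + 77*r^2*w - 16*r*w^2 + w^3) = w/(49*r^2 - 14*r*w + w^2)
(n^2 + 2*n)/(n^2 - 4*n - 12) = n/(n - 6)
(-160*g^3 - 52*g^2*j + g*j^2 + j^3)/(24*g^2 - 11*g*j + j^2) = (-20*g^2 - 9*g*j - j^2)/(3*g - j)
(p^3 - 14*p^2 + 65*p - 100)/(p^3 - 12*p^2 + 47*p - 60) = (p - 5)/(p - 3)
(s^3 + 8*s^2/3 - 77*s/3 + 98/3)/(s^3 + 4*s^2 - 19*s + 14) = (s - 7/3)/(s - 1)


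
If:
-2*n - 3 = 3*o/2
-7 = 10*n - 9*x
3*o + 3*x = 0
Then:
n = -11/2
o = 16/3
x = -16/3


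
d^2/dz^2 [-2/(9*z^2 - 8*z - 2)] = 4*(-81*z^2 + 72*z + 4*(9*z - 4)^2 + 18)/(-9*z^2 + 8*z + 2)^3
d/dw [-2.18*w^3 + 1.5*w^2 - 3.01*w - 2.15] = -6.54*w^2 + 3.0*w - 3.01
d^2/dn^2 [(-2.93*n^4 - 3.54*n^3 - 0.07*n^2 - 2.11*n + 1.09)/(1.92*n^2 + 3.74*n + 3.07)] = (-21.602304*n^6 - 126.238464*n^5 - 349.52556*n^4 - 610.117936*n^3 - 548.668212*n^2 - 78.59934*n + 64.776886)/(7.077888*n^6 + 41.361408*n^5 + 114.52032*n^4 + 184.58396*n^3 + 183.11322*n^2 + 105.747378*n + 28.934443)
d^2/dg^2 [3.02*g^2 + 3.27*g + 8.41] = 6.04000000000000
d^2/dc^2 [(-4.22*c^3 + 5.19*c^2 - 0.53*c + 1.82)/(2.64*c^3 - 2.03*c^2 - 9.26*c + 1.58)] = (27.1128000000001*c^6 - 641.146176*c^5 + 1141.748784*c^4 - 1435.321998*c^3 + 274.904664*c^2 + 86.314092*c + 334.200184)/(18.399744*c^9 - 42.444864*c^8 - 160.97796*c^7 + 322.427629*c^6 + 513.837174*c^5 - 734.42169*c^4 - 596.048144*c^3 + 391.240548*c^2 - 69.349992*c + 3.944312)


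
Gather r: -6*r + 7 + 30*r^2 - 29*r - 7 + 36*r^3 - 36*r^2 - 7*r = 36*r^3 - 6*r^2 - 42*r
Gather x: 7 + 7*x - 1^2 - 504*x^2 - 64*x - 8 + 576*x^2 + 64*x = 72*x^2 + 7*x - 2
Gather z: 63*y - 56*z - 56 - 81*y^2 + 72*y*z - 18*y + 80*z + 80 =-81*y^2 + 45*y + z*(72*y + 24) + 24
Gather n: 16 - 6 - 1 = 9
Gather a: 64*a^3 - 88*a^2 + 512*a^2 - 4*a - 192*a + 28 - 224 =64*a^3 + 424*a^2 - 196*a - 196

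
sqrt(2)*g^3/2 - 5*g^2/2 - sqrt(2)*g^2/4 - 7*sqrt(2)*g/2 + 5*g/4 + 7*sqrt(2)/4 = (g - 1/2)*(g - 7*sqrt(2)/2)*(sqrt(2)*g/2 + 1)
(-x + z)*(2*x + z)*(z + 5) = -2*x^2*z - 10*x^2 + x*z^2 + 5*x*z + z^3 + 5*z^2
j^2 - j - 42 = (j - 7)*(j + 6)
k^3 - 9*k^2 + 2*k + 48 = (k - 8)*(k - 3)*(k + 2)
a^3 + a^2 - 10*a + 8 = (a - 2)*(a - 1)*(a + 4)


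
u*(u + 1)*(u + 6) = u^3 + 7*u^2 + 6*u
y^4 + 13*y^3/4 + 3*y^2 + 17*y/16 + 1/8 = (y + 1/4)*(y + 1/2)^2*(y + 2)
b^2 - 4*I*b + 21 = (b - 7*I)*(b + 3*I)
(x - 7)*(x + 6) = x^2 - x - 42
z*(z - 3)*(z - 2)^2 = z^4 - 7*z^3 + 16*z^2 - 12*z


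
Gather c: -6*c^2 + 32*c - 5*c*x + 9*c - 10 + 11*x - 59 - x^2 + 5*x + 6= -6*c^2 + c*(41 - 5*x) - x^2 + 16*x - 63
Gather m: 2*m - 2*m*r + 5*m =m*(7 - 2*r)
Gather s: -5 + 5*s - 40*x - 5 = 5*s - 40*x - 10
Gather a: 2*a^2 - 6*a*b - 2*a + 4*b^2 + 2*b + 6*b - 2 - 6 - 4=2*a^2 + a*(-6*b - 2) + 4*b^2 + 8*b - 12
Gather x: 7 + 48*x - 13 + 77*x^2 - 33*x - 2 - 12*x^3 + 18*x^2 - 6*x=-12*x^3 + 95*x^2 + 9*x - 8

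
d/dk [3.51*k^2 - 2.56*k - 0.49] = 7.02*k - 2.56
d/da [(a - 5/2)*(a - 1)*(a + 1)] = 3*a^2 - 5*a - 1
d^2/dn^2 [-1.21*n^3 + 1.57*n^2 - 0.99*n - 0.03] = 3.14 - 7.26*n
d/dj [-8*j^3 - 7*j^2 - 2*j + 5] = -24*j^2 - 14*j - 2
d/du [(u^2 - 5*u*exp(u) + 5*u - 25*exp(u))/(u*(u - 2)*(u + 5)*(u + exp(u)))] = 2*(-3*u^3*exp(u) - u^3 + 13*u^2*exp(u) + u^2 + 5*u*exp(2*u) - 10*u*exp(u) - 5*exp(2*u))/(u^2*(u^4 + 2*u^3*exp(u) - 4*u^3 + u^2*exp(2*u) - 8*u^2*exp(u) + 4*u^2 - 4*u*exp(2*u) + 8*u*exp(u) + 4*exp(2*u)))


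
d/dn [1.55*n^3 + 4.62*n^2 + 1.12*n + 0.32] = 4.65*n^2 + 9.24*n + 1.12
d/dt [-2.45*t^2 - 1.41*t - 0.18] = -4.9*t - 1.41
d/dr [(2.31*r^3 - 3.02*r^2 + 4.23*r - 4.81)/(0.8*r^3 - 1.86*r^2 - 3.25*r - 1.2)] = (-8.88178419700125e-16*r^5 - 1.8806*r^4 - 21.783*r^3 + 20.9108*r^2 - 10.6452*r - 20.7085)/(0.64*r^6 - 2.976*r^5 - 1.7404*r^4 + 10.17*r^3 + 15.0265*r^2 + 7.8*r + 1.44)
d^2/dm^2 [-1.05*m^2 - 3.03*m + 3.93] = -2.10000000000000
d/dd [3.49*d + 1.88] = 3.49000000000000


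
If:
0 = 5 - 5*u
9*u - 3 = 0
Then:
No Solution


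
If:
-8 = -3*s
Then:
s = 8/3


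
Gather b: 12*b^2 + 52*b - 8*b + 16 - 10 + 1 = 12*b^2 + 44*b + 7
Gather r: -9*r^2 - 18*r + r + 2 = -9*r^2 - 17*r + 2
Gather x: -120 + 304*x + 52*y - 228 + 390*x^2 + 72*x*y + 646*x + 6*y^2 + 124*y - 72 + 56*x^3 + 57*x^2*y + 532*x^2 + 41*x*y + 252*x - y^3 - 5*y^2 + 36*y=56*x^3 + x^2*(57*y + 922) + x*(113*y + 1202) - y^3 + y^2 + 212*y - 420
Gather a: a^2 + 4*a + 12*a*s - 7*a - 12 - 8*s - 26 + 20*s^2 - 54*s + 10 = a^2 + a*(12*s - 3) + 20*s^2 - 62*s - 28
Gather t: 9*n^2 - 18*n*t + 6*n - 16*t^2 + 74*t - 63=9*n^2 + 6*n - 16*t^2 + t*(74 - 18*n) - 63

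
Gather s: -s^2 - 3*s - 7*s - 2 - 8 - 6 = -s^2 - 10*s - 16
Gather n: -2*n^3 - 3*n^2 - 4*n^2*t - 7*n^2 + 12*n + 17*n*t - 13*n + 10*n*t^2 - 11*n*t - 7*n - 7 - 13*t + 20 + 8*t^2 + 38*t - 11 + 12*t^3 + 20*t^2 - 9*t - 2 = -2*n^3 + n^2*(-4*t - 10) + n*(10*t^2 + 6*t - 8) + 12*t^3 + 28*t^2 + 16*t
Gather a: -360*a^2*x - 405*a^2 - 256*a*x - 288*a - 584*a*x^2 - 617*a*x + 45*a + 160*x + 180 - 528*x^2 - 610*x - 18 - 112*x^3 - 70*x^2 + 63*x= a^2*(-360*x - 405) + a*(-584*x^2 - 873*x - 243) - 112*x^3 - 598*x^2 - 387*x + 162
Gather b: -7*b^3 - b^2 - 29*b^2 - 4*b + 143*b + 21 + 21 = -7*b^3 - 30*b^2 + 139*b + 42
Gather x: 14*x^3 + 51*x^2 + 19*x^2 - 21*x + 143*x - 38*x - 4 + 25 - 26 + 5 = 14*x^3 + 70*x^2 + 84*x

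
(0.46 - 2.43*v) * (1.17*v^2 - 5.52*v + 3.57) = -2.8431*v^3 + 13.9518*v^2 - 11.2143*v + 1.6422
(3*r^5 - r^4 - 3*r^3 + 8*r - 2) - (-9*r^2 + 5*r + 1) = 3*r^5 - r^4 - 3*r^3 + 9*r^2 + 3*r - 3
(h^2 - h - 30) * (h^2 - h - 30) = h^4 - 2*h^3 - 59*h^2 + 60*h + 900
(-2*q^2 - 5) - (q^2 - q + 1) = -3*q^2 + q - 6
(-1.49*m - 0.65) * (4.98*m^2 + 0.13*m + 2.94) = -7.4202*m^3 - 3.4307*m^2 - 4.4651*m - 1.911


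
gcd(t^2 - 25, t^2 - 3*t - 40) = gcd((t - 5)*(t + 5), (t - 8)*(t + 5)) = t + 5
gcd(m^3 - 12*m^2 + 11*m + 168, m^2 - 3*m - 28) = m - 7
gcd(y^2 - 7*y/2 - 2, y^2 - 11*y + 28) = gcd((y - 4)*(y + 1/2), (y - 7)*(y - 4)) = y - 4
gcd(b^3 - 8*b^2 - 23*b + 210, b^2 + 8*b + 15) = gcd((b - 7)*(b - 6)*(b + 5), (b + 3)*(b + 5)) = b + 5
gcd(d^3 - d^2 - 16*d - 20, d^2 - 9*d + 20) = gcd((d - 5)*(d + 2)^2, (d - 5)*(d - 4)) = d - 5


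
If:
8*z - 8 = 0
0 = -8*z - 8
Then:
No Solution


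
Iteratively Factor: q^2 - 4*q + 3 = (q - 1)*(q - 3)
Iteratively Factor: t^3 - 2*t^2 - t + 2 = (t + 1)*(t^2 - 3*t + 2) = (t - 1)*(t + 1)*(t - 2)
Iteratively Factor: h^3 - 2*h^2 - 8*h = (h - 4)*(h^2 + 2*h) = h*(h - 4)*(h + 2)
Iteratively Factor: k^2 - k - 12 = (k - 4)*(k + 3)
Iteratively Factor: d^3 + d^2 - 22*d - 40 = (d + 4)*(d^2 - 3*d - 10) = (d - 5)*(d + 4)*(d + 2)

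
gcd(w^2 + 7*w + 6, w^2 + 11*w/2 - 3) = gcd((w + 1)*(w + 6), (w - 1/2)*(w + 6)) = w + 6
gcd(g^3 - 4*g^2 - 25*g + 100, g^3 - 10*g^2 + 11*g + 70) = g - 5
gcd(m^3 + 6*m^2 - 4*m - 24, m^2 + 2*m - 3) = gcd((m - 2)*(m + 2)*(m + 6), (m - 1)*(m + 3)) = 1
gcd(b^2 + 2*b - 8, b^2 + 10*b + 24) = b + 4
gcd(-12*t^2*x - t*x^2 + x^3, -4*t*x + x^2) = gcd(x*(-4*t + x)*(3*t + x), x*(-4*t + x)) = -4*t*x + x^2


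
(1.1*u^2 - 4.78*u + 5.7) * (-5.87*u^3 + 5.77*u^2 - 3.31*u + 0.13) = -6.457*u^5 + 34.4056*u^4 - 64.6806*u^3 + 48.8538*u^2 - 19.4884*u + 0.741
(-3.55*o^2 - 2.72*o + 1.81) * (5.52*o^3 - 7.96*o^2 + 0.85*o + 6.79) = -19.596*o^5 + 13.2436*o^4 + 28.6249*o^3 - 40.8241*o^2 - 16.9303*o + 12.2899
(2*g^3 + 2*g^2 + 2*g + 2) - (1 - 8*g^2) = 2*g^3 + 10*g^2 + 2*g + 1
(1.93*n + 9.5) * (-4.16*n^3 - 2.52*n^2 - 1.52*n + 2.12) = -8.0288*n^4 - 44.3836*n^3 - 26.8736*n^2 - 10.3484*n + 20.14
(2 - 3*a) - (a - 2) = 4 - 4*a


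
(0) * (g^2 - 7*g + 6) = 0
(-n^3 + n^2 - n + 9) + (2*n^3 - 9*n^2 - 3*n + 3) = n^3 - 8*n^2 - 4*n + 12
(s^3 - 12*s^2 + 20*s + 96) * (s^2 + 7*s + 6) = s^5 - 5*s^4 - 58*s^3 + 164*s^2 + 792*s + 576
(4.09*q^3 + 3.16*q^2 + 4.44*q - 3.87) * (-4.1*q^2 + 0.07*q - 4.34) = -16.769*q^5 - 12.6697*q^4 - 35.7334*q^3 + 2.4634*q^2 - 19.5405*q + 16.7958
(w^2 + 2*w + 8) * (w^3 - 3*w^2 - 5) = w^5 - w^4 + 2*w^3 - 29*w^2 - 10*w - 40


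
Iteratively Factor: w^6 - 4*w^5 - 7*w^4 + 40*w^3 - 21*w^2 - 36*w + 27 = (w + 3)*(w^5 - 7*w^4 + 14*w^3 - 2*w^2 - 15*w + 9) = (w - 1)*(w + 3)*(w^4 - 6*w^3 + 8*w^2 + 6*w - 9) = (w - 1)*(w + 1)*(w + 3)*(w^3 - 7*w^2 + 15*w - 9) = (w - 3)*(w - 1)*(w + 1)*(w + 3)*(w^2 - 4*w + 3) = (w - 3)*(w - 1)^2*(w + 1)*(w + 3)*(w - 3)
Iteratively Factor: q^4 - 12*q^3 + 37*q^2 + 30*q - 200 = (q - 5)*(q^3 - 7*q^2 + 2*q + 40) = (q - 5)*(q + 2)*(q^2 - 9*q + 20) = (q - 5)*(q - 4)*(q + 2)*(q - 5)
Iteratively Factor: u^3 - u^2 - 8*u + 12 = (u - 2)*(u^2 + u - 6) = (u - 2)^2*(u + 3)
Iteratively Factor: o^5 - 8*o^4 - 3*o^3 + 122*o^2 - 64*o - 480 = (o + 3)*(o^4 - 11*o^3 + 30*o^2 + 32*o - 160) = (o - 4)*(o + 3)*(o^3 - 7*o^2 + 2*o + 40) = (o - 5)*(o - 4)*(o + 3)*(o^2 - 2*o - 8) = (o - 5)*(o - 4)*(o + 2)*(o + 3)*(o - 4)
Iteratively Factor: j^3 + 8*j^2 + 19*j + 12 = (j + 1)*(j^2 + 7*j + 12) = (j + 1)*(j + 4)*(j + 3)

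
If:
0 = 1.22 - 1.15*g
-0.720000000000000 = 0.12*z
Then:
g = 1.06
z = -6.00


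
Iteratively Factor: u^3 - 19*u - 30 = (u - 5)*(u^2 + 5*u + 6) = (u - 5)*(u + 2)*(u + 3)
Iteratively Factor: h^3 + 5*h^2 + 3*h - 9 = (h - 1)*(h^2 + 6*h + 9) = (h - 1)*(h + 3)*(h + 3)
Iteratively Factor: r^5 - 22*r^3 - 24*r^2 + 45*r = (r + 3)*(r^4 - 3*r^3 - 13*r^2 + 15*r) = r*(r + 3)*(r^3 - 3*r^2 - 13*r + 15) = r*(r + 3)^2*(r^2 - 6*r + 5) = r*(r - 1)*(r + 3)^2*(r - 5)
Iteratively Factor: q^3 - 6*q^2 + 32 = (q + 2)*(q^2 - 8*q + 16) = (q - 4)*(q + 2)*(q - 4)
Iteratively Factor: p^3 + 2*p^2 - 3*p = (p - 1)*(p^2 + 3*p) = (p - 1)*(p + 3)*(p)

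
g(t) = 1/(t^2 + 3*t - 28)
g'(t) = (-2*t - 3)/(t^2 + 3*t - 28)^2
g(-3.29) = -0.04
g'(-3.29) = 0.00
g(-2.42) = -0.03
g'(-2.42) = 0.00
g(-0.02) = -0.04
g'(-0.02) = -0.00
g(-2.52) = -0.03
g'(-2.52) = 0.00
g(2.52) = -0.07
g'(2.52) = -0.04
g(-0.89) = -0.03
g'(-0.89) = -0.00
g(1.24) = -0.04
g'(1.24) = -0.01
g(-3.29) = -0.04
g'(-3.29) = 0.00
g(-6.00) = -0.10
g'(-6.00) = 0.09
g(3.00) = -0.10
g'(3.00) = -0.09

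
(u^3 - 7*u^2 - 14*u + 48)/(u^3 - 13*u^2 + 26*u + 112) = (u^2 + u - 6)/(u^2 - 5*u - 14)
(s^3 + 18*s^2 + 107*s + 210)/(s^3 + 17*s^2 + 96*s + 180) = (s + 7)/(s + 6)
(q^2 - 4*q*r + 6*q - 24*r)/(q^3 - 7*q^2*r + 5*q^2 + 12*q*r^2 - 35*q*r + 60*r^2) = (q + 6)/(q^2 - 3*q*r + 5*q - 15*r)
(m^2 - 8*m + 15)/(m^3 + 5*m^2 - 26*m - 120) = (m - 3)/(m^2 + 10*m + 24)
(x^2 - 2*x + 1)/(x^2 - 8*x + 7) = (x - 1)/(x - 7)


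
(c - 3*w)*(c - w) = c^2 - 4*c*w + 3*w^2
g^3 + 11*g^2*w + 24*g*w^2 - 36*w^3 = (g - w)*(g + 6*w)^2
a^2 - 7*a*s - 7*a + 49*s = (a - 7)*(a - 7*s)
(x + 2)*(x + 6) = x^2 + 8*x + 12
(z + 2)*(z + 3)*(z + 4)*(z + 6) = z^4 + 15*z^3 + 80*z^2 + 180*z + 144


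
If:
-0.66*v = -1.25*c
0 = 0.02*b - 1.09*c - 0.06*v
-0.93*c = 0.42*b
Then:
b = 0.00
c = 0.00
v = 0.00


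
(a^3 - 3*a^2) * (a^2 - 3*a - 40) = a^5 - 6*a^4 - 31*a^3 + 120*a^2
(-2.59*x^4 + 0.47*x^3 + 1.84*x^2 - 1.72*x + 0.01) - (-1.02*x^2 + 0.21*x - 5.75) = -2.59*x^4 + 0.47*x^3 + 2.86*x^2 - 1.93*x + 5.76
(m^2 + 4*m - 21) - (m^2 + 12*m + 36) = -8*m - 57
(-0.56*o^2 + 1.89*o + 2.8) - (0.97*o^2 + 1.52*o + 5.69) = -1.53*o^2 + 0.37*o - 2.89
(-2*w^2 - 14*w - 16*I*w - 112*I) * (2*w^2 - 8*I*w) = -4*w^4 - 28*w^3 - 16*I*w^3 - 128*w^2 - 112*I*w^2 - 896*w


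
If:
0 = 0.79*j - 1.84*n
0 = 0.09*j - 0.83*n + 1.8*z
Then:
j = 6.75780452968782*z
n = 2.90144868394205*z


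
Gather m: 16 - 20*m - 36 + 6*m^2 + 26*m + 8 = 6*m^2 + 6*m - 12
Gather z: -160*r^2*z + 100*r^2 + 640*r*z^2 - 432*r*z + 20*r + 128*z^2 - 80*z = 100*r^2 + 20*r + z^2*(640*r + 128) + z*(-160*r^2 - 432*r - 80)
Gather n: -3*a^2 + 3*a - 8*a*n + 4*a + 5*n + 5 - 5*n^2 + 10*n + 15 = -3*a^2 + 7*a - 5*n^2 + n*(15 - 8*a) + 20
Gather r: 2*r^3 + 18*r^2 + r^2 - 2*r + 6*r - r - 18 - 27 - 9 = 2*r^3 + 19*r^2 + 3*r - 54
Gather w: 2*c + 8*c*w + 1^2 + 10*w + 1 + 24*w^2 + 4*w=2*c + 24*w^2 + w*(8*c + 14) + 2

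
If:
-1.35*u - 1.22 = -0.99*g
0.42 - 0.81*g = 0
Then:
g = 0.52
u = -0.52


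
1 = 1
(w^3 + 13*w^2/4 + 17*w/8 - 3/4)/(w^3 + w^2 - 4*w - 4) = (w^2 + 5*w/4 - 3/8)/(w^2 - w - 2)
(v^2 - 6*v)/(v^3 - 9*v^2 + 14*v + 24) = v/(v^2 - 3*v - 4)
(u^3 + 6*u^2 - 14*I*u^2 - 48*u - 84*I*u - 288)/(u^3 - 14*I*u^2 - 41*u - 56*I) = (u^2 + 6*u*(1 - I) - 36*I)/(u^2 - 6*I*u + 7)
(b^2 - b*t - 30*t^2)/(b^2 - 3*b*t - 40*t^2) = (-b + 6*t)/(-b + 8*t)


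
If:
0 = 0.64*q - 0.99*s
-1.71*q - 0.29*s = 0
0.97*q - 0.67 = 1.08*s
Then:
No Solution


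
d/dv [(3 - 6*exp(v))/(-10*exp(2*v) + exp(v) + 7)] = 3*(-(2*exp(v) - 1)*(20*exp(v) - 1) + 20*exp(2*v) - 2*exp(v) - 14)*exp(v)/(-10*exp(2*v) + exp(v) + 7)^2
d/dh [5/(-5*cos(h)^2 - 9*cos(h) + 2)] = -5*(10*cos(h) + 9)*sin(h)/(5*cos(h)^2 + 9*cos(h) - 2)^2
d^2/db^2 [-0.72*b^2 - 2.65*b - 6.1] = -1.44000000000000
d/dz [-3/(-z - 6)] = -3/(z + 6)^2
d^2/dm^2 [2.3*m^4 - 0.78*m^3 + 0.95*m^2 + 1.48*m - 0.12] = 27.6*m^2 - 4.68*m + 1.9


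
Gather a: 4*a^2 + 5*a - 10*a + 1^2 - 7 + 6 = 4*a^2 - 5*a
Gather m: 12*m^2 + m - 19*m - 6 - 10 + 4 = 12*m^2 - 18*m - 12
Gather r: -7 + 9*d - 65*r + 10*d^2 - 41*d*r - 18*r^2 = 10*d^2 + 9*d - 18*r^2 + r*(-41*d - 65) - 7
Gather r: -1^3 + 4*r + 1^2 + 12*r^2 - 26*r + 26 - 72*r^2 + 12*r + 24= -60*r^2 - 10*r + 50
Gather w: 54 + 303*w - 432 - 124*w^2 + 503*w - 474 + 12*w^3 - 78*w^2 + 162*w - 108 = 12*w^3 - 202*w^2 + 968*w - 960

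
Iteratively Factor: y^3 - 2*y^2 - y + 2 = (y + 1)*(y^2 - 3*y + 2) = (y - 1)*(y + 1)*(y - 2)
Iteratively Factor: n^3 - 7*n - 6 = (n + 2)*(n^2 - 2*n - 3) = (n + 1)*(n + 2)*(n - 3)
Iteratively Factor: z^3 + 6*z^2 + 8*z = (z + 2)*(z^2 + 4*z) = z*(z + 2)*(z + 4)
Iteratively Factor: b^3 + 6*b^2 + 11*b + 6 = (b + 2)*(b^2 + 4*b + 3) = (b + 1)*(b + 2)*(b + 3)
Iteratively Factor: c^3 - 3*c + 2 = (c - 1)*(c^2 + c - 2) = (c - 1)^2*(c + 2)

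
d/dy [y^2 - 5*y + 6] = 2*y - 5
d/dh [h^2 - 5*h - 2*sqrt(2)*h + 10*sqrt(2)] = 2*h - 5 - 2*sqrt(2)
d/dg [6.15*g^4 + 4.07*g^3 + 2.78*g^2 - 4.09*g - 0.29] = 24.6*g^3 + 12.21*g^2 + 5.56*g - 4.09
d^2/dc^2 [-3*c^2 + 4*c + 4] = -6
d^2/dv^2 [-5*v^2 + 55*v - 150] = -10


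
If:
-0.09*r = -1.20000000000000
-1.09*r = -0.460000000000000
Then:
No Solution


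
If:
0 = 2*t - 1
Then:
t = 1/2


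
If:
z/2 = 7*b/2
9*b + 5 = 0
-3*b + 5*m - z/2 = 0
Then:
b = -5/9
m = -13/18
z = -35/9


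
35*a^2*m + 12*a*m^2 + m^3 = m*(5*a + m)*(7*a + m)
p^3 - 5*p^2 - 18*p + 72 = (p - 6)*(p - 3)*(p + 4)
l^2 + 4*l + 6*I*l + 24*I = (l + 4)*(l + 6*I)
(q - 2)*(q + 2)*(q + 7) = q^3 + 7*q^2 - 4*q - 28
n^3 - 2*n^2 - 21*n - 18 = (n - 6)*(n + 1)*(n + 3)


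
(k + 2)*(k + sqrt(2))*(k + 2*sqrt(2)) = k^3 + 2*k^2 + 3*sqrt(2)*k^2 + 4*k + 6*sqrt(2)*k + 8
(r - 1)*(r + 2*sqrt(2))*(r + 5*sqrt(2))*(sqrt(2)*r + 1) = sqrt(2)*r^4 - sqrt(2)*r^3 + 15*r^3 - 15*r^2 + 27*sqrt(2)*r^2 - 27*sqrt(2)*r + 20*r - 20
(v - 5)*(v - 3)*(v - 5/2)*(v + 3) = v^4 - 15*v^3/2 + 7*v^2/2 + 135*v/2 - 225/2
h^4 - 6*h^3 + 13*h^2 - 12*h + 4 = (h - 2)^2*(h - 1)^2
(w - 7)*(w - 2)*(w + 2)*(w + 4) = w^4 - 3*w^3 - 32*w^2 + 12*w + 112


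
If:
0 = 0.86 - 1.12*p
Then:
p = 0.77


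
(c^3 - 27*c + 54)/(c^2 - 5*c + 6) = (c^2 + 3*c - 18)/(c - 2)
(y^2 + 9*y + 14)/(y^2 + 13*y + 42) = (y + 2)/(y + 6)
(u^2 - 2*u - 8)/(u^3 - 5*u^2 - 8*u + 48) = (u + 2)/(u^2 - u - 12)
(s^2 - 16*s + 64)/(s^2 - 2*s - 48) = (s - 8)/(s + 6)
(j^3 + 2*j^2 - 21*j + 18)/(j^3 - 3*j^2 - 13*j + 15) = (j^2 + 3*j - 18)/(j^2 - 2*j - 15)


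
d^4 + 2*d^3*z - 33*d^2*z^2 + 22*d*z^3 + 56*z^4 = (d - 4*z)*(d - 2*z)*(d + z)*(d + 7*z)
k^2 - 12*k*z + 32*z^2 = (k - 8*z)*(k - 4*z)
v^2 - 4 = (v - 2)*(v + 2)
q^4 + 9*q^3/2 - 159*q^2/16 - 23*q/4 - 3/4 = (q - 2)*(q + 1/4)^2*(q + 6)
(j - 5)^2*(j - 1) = j^3 - 11*j^2 + 35*j - 25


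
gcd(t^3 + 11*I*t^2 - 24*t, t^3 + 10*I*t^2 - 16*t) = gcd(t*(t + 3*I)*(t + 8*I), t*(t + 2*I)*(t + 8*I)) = t^2 + 8*I*t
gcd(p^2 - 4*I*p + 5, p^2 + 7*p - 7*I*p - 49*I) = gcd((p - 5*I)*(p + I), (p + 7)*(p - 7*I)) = 1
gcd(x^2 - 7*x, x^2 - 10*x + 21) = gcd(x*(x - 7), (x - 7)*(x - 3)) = x - 7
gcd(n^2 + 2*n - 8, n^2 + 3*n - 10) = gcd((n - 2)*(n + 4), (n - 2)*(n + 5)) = n - 2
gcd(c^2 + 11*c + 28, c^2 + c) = 1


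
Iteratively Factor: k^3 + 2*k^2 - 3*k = (k)*(k^2 + 2*k - 3) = k*(k + 3)*(k - 1)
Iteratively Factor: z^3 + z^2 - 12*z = (z)*(z^2 + z - 12) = z*(z + 4)*(z - 3)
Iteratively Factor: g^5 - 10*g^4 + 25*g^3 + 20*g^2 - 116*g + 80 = (g - 1)*(g^4 - 9*g^3 + 16*g^2 + 36*g - 80) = (g - 5)*(g - 1)*(g^3 - 4*g^2 - 4*g + 16) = (g - 5)*(g - 2)*(g - 1)*(g^2 - 2*g - 8) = (g - 5)*(g - 2)*(g - 1)*(g + 2)*(g - 4)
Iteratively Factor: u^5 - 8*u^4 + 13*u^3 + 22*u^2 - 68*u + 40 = (u - 5)*(u^4 - 3*u^3 - 2*u^2 + 12*u - 8) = (u - 5)*(u - 2)*(u^3 - u^2 - 4*u + 4) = (u - 5)*(u - 2)*(u + 2)*(u^2 - 3*u + 2) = (u - 5)*(u - 2)*(u - 1)*(u + 2)*(u - 2)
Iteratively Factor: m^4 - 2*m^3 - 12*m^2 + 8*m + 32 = (m - 2)*(m^3 - 12*m - 16) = (m - 2)*(m + 2)*(m^2 - 2*m - 8) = (m - 2)*(m + 2)^2*(m - 4)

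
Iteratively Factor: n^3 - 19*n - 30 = (n - 5)*(n^2 + 5*n + 6) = (n - 5)*(n + 2)*(n + 3)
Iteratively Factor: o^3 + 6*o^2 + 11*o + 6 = (o + 3)*(o^2 + 3*o + 2) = (o + 1)*(o + 3)*(o + 2)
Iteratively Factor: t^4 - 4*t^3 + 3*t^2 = (t - 1)*(t^3 - 3*t^2) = (t - 3)*(t - 1)*(t^2) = t*(t - 3)*(t - 1)*(t)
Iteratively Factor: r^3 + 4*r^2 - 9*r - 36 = (r + 4)*(r^2 - 9) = (r - 3)*(r + 4)*(r + 3)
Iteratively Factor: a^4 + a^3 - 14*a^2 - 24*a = (a)*(a^3 + a^2 - 14*a - 24) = a*(a + 2)*(a^2 - a - 12) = a*(a + 2)*(a + 3)*(a - 4)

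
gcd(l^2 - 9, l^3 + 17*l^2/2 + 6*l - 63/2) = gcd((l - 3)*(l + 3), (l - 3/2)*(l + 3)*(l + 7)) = l + 3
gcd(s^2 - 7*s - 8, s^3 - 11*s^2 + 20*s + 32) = s^2 - 7*s - 8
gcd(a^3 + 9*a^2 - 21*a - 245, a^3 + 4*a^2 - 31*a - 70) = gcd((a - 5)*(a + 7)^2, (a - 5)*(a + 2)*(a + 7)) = a^2 + 2*a - 35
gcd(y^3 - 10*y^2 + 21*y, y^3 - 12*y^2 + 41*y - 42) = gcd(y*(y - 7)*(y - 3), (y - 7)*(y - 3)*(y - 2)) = y^2 - 10*y + 21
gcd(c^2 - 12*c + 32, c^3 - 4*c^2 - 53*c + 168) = c - 8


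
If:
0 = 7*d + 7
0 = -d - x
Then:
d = -1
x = 1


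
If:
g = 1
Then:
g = 1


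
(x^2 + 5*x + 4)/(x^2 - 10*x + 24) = (x^2 + 5*x + 4)/(x^2 - 10*x + 24)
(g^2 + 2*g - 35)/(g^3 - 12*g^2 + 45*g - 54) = (g^2 + 2*g - 35)/(g^3 - 12*g^2 + 45*g - 54)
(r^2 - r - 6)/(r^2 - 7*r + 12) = (r + 2)/(r - 4)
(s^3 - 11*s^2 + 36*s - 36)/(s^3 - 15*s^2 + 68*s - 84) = (s - 3)/(s - 7)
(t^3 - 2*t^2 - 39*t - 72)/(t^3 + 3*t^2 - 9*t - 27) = (t - 8)/(t - 3)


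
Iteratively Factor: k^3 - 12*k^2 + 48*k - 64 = (k - 4)*(k^2 - 8*k + 16) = (k - 4)^2*(k - 4)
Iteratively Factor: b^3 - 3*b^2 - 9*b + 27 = (b - 3)*(b^2 - 9) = (b - 3)*(b + 3)*(b - 3)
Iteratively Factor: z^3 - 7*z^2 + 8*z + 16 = (z - 4)*(z^2 - 3*z - 4) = (z - 4)*(z + 1)*(z - 4)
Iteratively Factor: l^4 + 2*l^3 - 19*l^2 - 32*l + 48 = (l + 4)*(l^3 - 2*l^2 - 11*l + 12) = (l - 4)*(l + 4)*(l^2 + 2*l - 3) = (l - 4)*(l - 1)*(l + 4)*(l + 3)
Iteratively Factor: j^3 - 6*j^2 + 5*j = (j - 5)*(j^2 - j) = (j - 5)*(j - 1)*(j)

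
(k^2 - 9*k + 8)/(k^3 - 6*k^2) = (k^2 - 9*k + 8)/(k^2*(k - 6))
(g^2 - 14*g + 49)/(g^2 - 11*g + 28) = (g - 7)/(g - 4)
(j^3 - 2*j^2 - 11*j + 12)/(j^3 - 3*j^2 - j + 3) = (j^2 - j - 12)/(j^2 - 2*j - 3)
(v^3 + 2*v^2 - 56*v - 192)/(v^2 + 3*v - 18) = (v^2 - 4*v - 32)/(v - 3)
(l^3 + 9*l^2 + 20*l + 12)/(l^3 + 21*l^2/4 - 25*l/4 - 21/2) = 4*(l + 2)/(4*l - 7)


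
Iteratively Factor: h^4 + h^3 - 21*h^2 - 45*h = (h + 3)*(h^3 - 2*h^2 - 15*h) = (h + 3)^2*(h^2 - 5*h) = (h - 5)*(h + 3)^2*(h)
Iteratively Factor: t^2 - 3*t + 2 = (t - 2)*(t - 1)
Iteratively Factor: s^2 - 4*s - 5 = (s - 5)*(s + 1)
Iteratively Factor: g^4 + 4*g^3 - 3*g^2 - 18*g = (g)*(g^3 + 4*g^2 - 3*g - 18) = g*(g + 3)*(g^2 + g - 6) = g*(g + 3)^2*(g - 2)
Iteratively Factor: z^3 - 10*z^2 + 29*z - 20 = (z - 1)*(z^2 - 9*z + 20) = (z - 4)*(z - 1)*(z - 5)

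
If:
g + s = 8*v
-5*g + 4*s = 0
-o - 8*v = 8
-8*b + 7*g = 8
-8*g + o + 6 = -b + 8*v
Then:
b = -38/31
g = -8/31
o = -230/31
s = -10/31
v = -9/124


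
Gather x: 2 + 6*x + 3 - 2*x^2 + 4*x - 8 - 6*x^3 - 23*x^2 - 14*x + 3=-6*x^3 - 25*x^2 - 4*x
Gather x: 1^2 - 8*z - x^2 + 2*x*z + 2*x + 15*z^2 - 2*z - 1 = -x^2 + x*(2*z + 2) + 15*z^2 - 10*z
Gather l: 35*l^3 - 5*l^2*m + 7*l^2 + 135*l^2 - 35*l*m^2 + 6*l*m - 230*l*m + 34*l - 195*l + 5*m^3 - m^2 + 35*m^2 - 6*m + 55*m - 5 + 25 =35*l^3 + l^2*(142 - 5*m) + l*(-35*m^2 - 224*m - 161) + 5*m^3 + 34*m^2 + 49*m + 20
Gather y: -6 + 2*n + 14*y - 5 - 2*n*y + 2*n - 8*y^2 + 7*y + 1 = 4*n - 8*y^2 + y*(21 - 2*n) - 10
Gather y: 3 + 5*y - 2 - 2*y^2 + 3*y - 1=-2*y^2 + 8*y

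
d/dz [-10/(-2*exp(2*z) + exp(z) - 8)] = (10 - 40*exp(z))*exp(z)/(2*exp(2*z) - exp(z) + 8)^2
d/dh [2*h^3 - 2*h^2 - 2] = 2*h*(3*h - 2)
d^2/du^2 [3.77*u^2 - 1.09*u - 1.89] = 7.54000000000000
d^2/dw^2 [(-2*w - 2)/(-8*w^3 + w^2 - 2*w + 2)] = 4*(4*(w + 1)*(12*w^2 - w + 1)^2 + (-24*w^2 + 2*w - (w + 1)*(24*w - 1) - 2)*(8*w^3 - w^2 + 2*w - 2))/(8*w^3 - w^2 + 2*w - 2)^3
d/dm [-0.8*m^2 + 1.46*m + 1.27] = 1.46 - 1.6*m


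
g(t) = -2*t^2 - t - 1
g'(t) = -4*t - 1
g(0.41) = -1.75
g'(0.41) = -2.64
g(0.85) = -3.30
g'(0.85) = -4.40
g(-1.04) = -2.12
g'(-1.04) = 3.16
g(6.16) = -83.05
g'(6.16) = -25.64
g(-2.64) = -12.30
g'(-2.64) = 9.56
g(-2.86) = -14.50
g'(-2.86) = 10.44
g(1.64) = -8.02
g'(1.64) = -7.56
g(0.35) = -1.60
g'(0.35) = -2.40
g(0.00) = -1.00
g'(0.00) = -1.00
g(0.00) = -1.00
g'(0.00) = -1.00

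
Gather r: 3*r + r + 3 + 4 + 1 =4*r + 8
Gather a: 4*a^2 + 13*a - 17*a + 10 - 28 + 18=4*a^2 - 4*a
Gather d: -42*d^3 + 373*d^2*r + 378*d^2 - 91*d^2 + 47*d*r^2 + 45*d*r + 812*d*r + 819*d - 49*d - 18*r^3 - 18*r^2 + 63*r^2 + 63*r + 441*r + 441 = -42*d^3 + d^2*(373*r + 287) + d*(47*r^2 + 857*r + 770) - 18*r^3 + 45*r^2 + 504*r + 441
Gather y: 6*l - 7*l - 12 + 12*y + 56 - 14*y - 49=-l - 2*y - 5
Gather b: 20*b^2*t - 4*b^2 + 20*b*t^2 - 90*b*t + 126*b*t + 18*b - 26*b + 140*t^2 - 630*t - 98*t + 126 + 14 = b^2*(20*t - 4) + b*(20*t^2 + 36*t - 8) + 140*t^2 - 728*t + 140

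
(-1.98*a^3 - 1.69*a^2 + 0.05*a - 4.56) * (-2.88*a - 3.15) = 5.7024*a^4 + 11.1042*a^3 + 5.1795*a^2 + 12.9753*a + 14.364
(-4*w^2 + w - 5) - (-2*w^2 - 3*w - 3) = -2*w^2 + 4*w - 2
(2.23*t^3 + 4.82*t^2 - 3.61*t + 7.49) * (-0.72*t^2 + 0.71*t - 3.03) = -1.6056*t^5 - 1.8871*t^4 - 0.7355*t^3 - 22.5605*t^2 + 16.2562*t - 22.6947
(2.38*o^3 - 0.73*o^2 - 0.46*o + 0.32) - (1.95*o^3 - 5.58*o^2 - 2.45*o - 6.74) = 0.43*o^3 + 4.85*o^2 + 1.99*o + 7.06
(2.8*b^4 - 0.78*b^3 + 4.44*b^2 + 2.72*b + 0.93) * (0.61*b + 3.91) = 1.708*b^5 + 10.4722*b^4 - 0.3414*b^3 + 19.0196*b^2 + 11.2025*b + 3.6363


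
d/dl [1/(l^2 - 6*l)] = 2*(3 - l)/(l^2*(l - 6)^2)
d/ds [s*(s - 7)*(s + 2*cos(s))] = -s*(s - 7)*(2*sin(s) - 1) + s*(s + 2*cos(s)) + (s - 7)*(s + 2*cos(s))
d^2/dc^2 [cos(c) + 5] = -cos(c)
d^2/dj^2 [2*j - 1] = 0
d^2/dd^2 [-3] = 0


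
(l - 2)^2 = l^2 - 4*l + 4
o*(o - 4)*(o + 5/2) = o^3 - 3*o^2/2 - 10*o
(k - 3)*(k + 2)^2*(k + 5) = k^4 + 6*k^3 - 3*k^2 - 52*k - 60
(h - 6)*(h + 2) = h^2 - 4*h - 12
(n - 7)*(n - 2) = n^2 - 9*n + 14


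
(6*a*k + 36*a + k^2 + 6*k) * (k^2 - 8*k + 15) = 6*a*k^3 - 12*a*k^2 - 198*a*k + 540*a + k^4 - 2*k^3 - 33*k^2 + 90*k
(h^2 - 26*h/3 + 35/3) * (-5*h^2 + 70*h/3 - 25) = -5*h^4 + 200*h^3/3 - 2570*h^2/9 + 4400*h/9 - 875/3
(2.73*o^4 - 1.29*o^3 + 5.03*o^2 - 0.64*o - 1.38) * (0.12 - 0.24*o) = -0.6552*o^5 + 0.6372*o^4 - 1.362*o^3 + 0.7572*o^2 + 0.2544*o - 0.1656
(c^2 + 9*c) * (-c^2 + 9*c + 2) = -c^4 + 83*c^2 + 18*c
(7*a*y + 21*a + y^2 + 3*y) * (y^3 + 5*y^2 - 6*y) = 7*a*y^4 + 56*a*y^3 + 63*a*y^2 - 126*a*y + y^5 + 8*y^4 + 9*y^3 - 18*y^2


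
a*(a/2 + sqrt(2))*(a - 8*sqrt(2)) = a^3/2 - 3*sqrt(2)*a^2 - 16*a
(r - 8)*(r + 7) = r^2 - r - 56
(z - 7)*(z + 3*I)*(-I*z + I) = -I*z^3 + 3*z^2 + 8*I*z^2 - 24*z - 7*I*z + 21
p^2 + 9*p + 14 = (p + 2)*(p + 7)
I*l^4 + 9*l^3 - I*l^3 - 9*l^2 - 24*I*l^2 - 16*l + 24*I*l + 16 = (l - 4*I)^2*(l - I)*(I*l - I)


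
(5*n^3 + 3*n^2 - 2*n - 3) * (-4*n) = -20*n^4 - 12*n^3 + 8*n^2 + 12*n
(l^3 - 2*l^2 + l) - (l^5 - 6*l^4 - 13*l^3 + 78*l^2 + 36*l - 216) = -l^5 + 6*l^4 + 14*l^3 - 80*l^2 - 35*l + 216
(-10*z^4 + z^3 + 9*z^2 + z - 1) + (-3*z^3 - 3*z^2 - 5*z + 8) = -10*z^4 - 2*z^3 + 6*z^2 - 4*z + 7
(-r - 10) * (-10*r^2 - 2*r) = 10*r^3 + 102*r^2 + 20*r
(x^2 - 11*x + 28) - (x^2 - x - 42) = 70 - 10*x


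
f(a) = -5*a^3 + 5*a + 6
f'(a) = 5 - 15*a^2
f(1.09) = 4.97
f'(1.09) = -12.82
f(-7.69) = 2241.33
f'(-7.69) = -882.04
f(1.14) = 4.29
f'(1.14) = -14.49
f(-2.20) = 48.24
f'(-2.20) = -67.60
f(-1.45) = 13.99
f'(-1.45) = -26.54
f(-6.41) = 1290.82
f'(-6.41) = -611.32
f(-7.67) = 2223.74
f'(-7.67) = -877.43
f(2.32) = -44.84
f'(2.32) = -75.74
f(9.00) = -3594.00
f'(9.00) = -1210.00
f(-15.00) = 16806.00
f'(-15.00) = -3370.00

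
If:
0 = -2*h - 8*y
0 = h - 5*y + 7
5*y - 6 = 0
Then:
No Solution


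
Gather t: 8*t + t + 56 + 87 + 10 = 9*t + 153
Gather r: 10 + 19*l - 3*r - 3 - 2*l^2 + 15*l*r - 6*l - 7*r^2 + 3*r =-2*l^2 + 15*l*r + 13*l - 7*r^2 + 7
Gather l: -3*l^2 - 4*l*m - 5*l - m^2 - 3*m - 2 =-3*l^2 + l*(-4*m - 5) - m^2 - 3*m - 2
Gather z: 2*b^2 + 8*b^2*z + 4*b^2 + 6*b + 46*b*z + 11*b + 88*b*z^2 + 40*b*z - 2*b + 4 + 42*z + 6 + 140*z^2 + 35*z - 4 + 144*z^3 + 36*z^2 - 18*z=6*b^2 + 15*b + 144*z^3 + z^2*(88*b + 176) + z*(8*b^2 + 86*b + 59) + 6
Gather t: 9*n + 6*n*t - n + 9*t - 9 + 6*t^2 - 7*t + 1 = 8*n + 6*t^2 + t*(6*n + 2) - 8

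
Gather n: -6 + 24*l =24*l - 6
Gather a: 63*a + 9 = 63*a + 9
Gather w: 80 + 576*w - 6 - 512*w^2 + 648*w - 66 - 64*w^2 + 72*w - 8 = -576*w^2 + 1296*w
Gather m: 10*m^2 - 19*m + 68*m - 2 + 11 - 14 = 10*m^2 + 49*m - 5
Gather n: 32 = 32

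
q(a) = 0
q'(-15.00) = 0.00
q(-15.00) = 0.00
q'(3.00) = 0.00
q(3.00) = 0.00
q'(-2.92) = 0.00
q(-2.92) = 0.00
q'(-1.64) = 0.00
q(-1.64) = 0.00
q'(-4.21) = 0.00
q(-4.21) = 0.00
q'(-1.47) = 0.00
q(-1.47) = 0.00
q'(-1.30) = 0.00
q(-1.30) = 0.00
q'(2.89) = 0.00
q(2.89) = 0.00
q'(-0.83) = 0.00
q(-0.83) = 0.00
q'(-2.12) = 0.00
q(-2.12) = 0.00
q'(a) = 0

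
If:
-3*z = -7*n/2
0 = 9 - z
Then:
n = 54/7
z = 9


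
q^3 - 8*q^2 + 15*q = q*(q - 5)*(q - 3)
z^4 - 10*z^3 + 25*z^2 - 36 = (z - 6)*(z - 3)*(z - 2)*(z + 1)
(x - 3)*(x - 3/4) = x^2 - 15*x/4 + 9/4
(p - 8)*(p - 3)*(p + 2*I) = p^3 - 11*p^2 + 2*I*p^2 + 24*p - 22*I*p + 48*I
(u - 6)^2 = u^2 - 12*u + 36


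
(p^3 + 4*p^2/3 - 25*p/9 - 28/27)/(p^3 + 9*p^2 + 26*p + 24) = (27*p^3 + 36*p^2 - 75*p - 28)/(27*(p^3 + 9*p^2 + 26*p + 24))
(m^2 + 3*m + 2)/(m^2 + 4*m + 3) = (m + 2)/(m + 3)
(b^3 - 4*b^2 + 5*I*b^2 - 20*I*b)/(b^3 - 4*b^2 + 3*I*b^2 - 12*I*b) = (b + 5*I)/(b + 3*I)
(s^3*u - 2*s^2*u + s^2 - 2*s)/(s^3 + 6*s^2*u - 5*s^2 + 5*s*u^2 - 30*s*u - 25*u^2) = s*(s^2*u - 2*s*u + s - 2)/(s^3 + 6*s^2*u - 5*s^2 + 5*s*u^2 - 30*s*u - 25*u^2)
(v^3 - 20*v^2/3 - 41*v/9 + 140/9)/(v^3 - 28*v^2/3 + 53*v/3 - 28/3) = (v + 5/3)/(v - 1)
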